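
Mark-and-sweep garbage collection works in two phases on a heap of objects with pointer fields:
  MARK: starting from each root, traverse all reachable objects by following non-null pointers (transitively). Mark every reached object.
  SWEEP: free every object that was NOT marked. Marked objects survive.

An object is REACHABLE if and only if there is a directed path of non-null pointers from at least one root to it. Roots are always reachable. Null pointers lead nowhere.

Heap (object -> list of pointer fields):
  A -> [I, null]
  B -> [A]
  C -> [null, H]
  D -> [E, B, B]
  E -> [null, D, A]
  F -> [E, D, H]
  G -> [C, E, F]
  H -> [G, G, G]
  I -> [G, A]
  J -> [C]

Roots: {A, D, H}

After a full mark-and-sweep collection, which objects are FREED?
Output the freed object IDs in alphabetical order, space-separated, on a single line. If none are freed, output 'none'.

Roots: A D H
Mark A: refs=I null, marked=A
Mark D: refs=E B B, marked=A D
Mark H: refs=G G G, marked=A D H
Mark I: refs=G A, marked=A D H I
Mark E: refs=null D A, marked=A D E H I
Mark B: refs=A, marked=A B D E H I
Mark G: refs=C E F, marked=A B D E G H I
Mark C: refs=null H, marked=A B C D E G H I
Mark F: refs=E D H, marked=A B C D E F G H I
Unmarked (collected): J

Answer: J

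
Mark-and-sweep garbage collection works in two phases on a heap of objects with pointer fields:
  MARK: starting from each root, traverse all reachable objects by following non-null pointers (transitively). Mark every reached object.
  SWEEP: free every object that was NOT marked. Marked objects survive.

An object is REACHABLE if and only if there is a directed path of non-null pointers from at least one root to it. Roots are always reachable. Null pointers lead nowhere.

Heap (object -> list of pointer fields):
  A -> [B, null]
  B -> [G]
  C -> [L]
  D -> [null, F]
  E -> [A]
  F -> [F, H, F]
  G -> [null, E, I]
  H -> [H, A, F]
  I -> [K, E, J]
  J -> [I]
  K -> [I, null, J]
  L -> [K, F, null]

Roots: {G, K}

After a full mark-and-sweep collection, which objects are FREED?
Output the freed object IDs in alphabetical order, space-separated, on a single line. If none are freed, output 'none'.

Roots: G K
Mark G: refs=null E I, marked=G
Mark K: refs=I null J, marked=G K
Mark E: refs=A, marked=E G K
Mark I: refs=K E J, marked=E G I K
Mark J: refs=I, marked=E G I J K
Mark A: refs=B null, marked=A E G I J K
Mark B: refs=G, marked=A B E G I J K
Unmarked (collected): C D F H L

Answer: C D F H L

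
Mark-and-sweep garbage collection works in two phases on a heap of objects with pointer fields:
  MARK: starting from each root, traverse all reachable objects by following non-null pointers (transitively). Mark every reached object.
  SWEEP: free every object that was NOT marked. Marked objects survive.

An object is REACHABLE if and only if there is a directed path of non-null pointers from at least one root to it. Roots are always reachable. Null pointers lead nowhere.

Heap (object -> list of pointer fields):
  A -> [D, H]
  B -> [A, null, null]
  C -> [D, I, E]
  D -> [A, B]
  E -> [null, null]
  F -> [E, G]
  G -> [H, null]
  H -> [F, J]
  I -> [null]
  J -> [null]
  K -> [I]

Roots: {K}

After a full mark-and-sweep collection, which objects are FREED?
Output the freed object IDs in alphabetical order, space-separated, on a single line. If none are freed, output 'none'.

Roots: K
Mark K: refs=I, marked=K
Mark I: refs=null, marked=I K
Unmarked (collected): A B C D E F G H J

Answer: A B C D E F G H J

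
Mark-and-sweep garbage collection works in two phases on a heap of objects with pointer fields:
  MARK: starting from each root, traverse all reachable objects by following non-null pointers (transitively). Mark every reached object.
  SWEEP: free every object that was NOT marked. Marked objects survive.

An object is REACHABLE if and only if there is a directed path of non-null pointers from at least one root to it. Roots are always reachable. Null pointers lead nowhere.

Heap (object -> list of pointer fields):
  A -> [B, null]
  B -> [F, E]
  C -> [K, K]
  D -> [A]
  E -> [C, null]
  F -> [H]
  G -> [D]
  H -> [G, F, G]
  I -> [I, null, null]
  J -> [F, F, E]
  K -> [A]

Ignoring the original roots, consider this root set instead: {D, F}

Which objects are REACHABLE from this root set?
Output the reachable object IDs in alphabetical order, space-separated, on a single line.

Roots: D F
Mark D: refs=A, marked=D
Mark F: refs=H, marked=D F
Mark A: refs=B null, marked=A D F
Mark H: refs=G F G, marked=A D F H
Mark B: refs=F E, marked=A B D F H
Mark G: refs=D, marked=A B D F G H
Mark E: refs=C null, marked=A B D E F G H
Mark C: refs=K K, marked=A B C D E F G H
Mark K: refs=A, marked=A B C D E F G H K
Unmarked (collected): I J

Answer: A B C D E F G H K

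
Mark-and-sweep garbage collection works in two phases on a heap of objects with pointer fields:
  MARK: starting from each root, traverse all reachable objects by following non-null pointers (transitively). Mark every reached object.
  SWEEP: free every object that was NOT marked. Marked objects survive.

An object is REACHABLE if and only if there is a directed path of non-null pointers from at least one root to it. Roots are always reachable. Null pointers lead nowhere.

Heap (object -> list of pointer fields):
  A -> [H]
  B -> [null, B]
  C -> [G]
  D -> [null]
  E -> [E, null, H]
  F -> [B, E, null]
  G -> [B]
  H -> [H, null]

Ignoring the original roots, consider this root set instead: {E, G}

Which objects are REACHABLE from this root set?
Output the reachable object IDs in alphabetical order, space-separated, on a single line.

Roots: E G
Mark E: refs=E null H, marked=E
Mark G: refs=B, marked=E G
Mark H: refs=H null, marked=E G H
Mark B: refs=null B, marked=B E G H
Unmarked (collected): A C D F

Answer: B E G H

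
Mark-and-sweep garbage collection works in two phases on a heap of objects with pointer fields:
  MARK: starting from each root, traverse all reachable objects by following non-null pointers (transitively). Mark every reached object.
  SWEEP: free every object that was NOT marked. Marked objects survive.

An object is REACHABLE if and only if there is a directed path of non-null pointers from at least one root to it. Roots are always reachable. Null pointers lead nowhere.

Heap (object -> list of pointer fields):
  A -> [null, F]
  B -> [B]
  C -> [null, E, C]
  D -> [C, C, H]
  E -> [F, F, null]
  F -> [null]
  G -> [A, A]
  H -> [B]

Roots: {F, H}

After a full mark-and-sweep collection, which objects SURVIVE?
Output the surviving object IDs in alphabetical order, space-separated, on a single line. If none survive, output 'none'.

Roots: F H
Mark F: refs=null, marked=F
Mark H: refs=B, marked=F H
Mark B: refs=B, marked=B F H
Unmarked (collected): A C D E G

Answer: B F H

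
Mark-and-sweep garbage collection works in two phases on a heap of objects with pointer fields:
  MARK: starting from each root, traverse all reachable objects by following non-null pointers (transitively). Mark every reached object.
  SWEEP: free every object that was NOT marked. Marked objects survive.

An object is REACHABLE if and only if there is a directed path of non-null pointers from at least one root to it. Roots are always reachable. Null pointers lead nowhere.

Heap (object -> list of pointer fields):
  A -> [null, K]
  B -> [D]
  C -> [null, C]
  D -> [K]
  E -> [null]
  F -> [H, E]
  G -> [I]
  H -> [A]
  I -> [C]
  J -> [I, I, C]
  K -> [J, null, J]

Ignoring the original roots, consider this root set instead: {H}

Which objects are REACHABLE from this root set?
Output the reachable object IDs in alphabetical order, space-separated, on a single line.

Answer: A C H I J K

Derivation:
Roots: H
Mark H: refs=A, marked=H
Mark A: refs=null K, marked=A H
Mark K: refs=J null J, marked=A H K
Mark J: refs=I I C, marked=A H J K
Mark I: refs=C, marked=A H I J K
Mark C: refs=null C, marked=A C H I J K
Unmarked (collected): B D E F G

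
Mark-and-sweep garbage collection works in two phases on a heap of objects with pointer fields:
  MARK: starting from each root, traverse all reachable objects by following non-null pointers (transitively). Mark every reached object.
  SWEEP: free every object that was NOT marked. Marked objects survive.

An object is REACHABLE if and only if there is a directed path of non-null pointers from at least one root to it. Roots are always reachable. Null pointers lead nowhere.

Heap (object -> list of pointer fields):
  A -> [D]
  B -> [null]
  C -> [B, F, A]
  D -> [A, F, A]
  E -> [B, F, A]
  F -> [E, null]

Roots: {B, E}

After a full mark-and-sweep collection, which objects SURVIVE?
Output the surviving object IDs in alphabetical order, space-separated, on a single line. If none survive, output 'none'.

Roots: B E
Mark B: refs=null, marked=B
Mark E: refs=B F A, marked=B E
Mark F: refs=E null, marked=B E F
Mark A: refs=D, marked=A B E F
Mark D: refs=A F A, marked=A B D E F
Unmarked (collected): C

Answer: A B D E F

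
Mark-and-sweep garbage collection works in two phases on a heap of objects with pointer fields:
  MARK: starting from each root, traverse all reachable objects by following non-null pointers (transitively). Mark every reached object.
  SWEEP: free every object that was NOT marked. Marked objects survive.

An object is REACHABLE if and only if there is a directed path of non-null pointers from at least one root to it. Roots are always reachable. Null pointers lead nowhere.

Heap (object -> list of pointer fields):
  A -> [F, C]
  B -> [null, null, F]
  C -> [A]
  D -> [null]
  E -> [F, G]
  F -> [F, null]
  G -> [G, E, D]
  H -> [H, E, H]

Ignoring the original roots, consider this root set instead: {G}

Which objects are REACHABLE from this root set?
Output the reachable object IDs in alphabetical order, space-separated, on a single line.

Roots: G
Mark G: refs=G E D, marked=G
Mark E: refs=F G, marked=E G
Mark D: refs=null, marked=D E G
Mark F: refs=F null, marked=D E F G
Unmarked (collected): A B C H

Answer: D E F G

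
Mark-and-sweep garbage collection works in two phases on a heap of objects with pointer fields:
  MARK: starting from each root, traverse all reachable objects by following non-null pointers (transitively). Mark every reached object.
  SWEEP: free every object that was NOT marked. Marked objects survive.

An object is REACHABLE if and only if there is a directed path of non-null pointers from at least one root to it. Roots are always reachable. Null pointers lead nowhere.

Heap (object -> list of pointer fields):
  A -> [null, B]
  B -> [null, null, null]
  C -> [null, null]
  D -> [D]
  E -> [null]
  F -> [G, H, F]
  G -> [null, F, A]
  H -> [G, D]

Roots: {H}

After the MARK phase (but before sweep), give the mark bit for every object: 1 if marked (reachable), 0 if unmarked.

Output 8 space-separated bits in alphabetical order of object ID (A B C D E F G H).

Roots: H
Mark H: refs=G D, marked=H
Mark G: refs=null F A, marked=G H
Mark D: refs=D, marked=D G H
Mark F: refs=G H F, marked=D F G H
Mark A: refs=null B, marked=A D F G H
Mark B: refs=null null null, marked=A B D F G H
Unmarked (collected): C E

Answer: 1 1 0 1 0 1 1 1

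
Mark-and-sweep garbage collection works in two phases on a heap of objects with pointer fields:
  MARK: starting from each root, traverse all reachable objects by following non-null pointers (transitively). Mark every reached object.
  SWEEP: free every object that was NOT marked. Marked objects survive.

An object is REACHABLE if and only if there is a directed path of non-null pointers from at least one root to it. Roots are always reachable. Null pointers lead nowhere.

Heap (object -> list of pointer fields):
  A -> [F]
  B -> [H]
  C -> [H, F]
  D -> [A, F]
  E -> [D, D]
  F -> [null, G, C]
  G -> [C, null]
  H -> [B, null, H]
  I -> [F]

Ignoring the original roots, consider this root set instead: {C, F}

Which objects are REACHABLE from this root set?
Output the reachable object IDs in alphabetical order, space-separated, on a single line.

Answer: B C F G H

Derivation:
Roots: C F
Mark C: refs=H F, marked=C
Mark F: refs=null G C, marked=C F
Mark H: refs=B null H, marked=C F H
Mark G: refs=C null, marked=C F G H
Mark B: refs=H, marked=B C F G H
Unmarked (collected): A D E I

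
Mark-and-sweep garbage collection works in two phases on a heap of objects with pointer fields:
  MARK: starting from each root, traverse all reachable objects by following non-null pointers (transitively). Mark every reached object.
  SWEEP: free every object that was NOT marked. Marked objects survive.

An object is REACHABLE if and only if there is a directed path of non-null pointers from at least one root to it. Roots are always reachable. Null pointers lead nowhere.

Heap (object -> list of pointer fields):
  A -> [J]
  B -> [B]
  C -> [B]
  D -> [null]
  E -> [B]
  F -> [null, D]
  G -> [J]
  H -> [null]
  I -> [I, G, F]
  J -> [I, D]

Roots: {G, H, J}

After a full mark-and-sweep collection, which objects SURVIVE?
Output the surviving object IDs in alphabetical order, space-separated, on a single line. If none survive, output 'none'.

Roots: G H J
Mark G: refs=J, marked=G
Mark H: refs=null, marked=G H
Mark J: refs=I D, marked=G H J
Mark I: refs=I G F, marked=G H I J
Mark D: refs=null, marked=D G H I J
Mark F: refs=null D, marked=D F G H I J
Unmarked (collected): A B C E

Answer: D F G H I J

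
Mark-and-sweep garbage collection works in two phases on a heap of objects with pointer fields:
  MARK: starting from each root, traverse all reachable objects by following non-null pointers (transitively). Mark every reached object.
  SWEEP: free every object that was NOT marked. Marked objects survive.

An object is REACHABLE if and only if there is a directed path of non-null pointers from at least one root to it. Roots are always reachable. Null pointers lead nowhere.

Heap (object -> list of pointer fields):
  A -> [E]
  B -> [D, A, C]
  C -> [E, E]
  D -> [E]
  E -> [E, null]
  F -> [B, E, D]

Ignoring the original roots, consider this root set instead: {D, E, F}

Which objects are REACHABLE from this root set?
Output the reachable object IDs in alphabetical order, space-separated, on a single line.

Answer: A B C D E F

Derivation:
Roots: D E F
Mark D: refs=E, marked=D
Mark E: refs=E null, marked=D E
Mark F: refs=B E D, marked=D E F
Mark B: refs=D A C, marked=B D E F
Mark A: refs=E, marked=A B D E F
Mark C: refs=E E, marked=A B C D E F
Unmarked (collected): (none)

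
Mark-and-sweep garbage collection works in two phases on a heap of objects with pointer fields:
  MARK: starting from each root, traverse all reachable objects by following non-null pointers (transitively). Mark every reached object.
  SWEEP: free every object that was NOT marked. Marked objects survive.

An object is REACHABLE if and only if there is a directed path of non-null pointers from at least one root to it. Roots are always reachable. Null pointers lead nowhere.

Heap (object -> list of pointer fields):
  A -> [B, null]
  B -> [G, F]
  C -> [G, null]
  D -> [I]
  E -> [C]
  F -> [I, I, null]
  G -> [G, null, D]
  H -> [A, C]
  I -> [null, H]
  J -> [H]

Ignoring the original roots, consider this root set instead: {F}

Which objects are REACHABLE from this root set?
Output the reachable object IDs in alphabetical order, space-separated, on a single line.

Answer: A B C D F G H I

Derivation:
Roots: F
Mark F: refs=I I null, marked=F
Mark I: refs=null H, marked=F I
Mark H: refs=A C, marked=F H I
Mark A: refs=B null, marked=A F H I
Mark C: refs=G null, marked=A C F H I
Mark B: refs=G F, marked=A B C F H I
Mark G: refs=G null D, marked=A B C F G H I
Mark D: refs=I, marked=A B C D F G H I
Unmarked (collected): E J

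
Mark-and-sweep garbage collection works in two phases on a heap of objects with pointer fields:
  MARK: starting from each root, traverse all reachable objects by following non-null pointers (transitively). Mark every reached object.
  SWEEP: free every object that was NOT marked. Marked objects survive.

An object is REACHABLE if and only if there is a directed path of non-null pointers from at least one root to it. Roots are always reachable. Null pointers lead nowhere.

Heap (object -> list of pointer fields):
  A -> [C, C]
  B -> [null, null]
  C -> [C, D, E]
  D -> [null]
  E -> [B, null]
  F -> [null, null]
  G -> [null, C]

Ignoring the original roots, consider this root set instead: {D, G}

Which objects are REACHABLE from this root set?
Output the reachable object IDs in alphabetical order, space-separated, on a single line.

Roots: D G
Mark D: refs=null, marked=D
Mark G: refs=null C, marked=D G
Mark C: refs=C D E, marked=C D G
Mark E: refs=B null, marked=C D E G
Mark B: refs=null null, marked=B C D E G
Unmarked (collected): A F

Answer: B C D E G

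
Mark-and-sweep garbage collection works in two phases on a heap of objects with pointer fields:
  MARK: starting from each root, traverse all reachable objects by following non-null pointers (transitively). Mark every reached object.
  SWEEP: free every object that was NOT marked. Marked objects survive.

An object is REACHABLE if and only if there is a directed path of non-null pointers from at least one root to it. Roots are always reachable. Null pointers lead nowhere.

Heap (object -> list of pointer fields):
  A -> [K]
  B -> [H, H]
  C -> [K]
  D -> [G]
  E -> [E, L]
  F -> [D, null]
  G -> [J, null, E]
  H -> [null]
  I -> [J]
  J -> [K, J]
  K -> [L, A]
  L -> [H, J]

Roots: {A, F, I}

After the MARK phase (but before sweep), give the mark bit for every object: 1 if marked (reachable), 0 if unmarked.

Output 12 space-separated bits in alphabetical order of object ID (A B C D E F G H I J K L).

Answer: 1 0 0 1 1 1 1 1 1 1 1 1

Derivation:
Roots: A F I
Mark A: refs=K, marked=A
Mark F: refs=D null, marked=A F
Mark I: refs=J, marked=A F I
Mark K: refs=L A, marked=A F I K
Mark D: refs=G, marked=A D F I K
Mark J: refs=K J, marked=A D F I J K
Mark L: refs=H J, marked=A D F I J K L
Mark G: refs=J null E, marked=A D F G I J K L
Mark H: refs=null, marked=A D F G H I J K L
Mark E: refs=E L, marked=A D E F G H I J K L
Unmarked (collected): B C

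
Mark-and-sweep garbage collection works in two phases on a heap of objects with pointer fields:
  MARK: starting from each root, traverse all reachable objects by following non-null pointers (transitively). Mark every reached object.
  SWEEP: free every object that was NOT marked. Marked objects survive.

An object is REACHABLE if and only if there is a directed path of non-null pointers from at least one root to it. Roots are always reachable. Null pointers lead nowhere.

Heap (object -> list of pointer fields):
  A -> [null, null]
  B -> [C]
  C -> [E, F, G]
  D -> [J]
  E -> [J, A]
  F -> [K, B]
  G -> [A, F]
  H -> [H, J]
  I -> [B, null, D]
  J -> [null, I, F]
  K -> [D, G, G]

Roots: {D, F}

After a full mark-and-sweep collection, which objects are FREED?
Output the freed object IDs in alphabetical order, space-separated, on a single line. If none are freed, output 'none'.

Roots: D F
Mark D: refs=J, marked=D
Mark F: refs=K B, marked=D F
Mark J: refs=null I F, marked=D F J
Mark K: refs=D G G, marked=D F J K
Mark B: refs=C, marked=B D F J K
Mark I: refs=B null D, marked=B D F I J K
Mark G: refs=A F, marked=B D F G I J K
Mark C: refs=E F G, marked=B C D F G I J K
Mark A: refs=null null, marked=A B C D F G I J K
Mark E: refs=J A, marked=A B C D E F G I J K
Unmarked (collected): H

Answer: H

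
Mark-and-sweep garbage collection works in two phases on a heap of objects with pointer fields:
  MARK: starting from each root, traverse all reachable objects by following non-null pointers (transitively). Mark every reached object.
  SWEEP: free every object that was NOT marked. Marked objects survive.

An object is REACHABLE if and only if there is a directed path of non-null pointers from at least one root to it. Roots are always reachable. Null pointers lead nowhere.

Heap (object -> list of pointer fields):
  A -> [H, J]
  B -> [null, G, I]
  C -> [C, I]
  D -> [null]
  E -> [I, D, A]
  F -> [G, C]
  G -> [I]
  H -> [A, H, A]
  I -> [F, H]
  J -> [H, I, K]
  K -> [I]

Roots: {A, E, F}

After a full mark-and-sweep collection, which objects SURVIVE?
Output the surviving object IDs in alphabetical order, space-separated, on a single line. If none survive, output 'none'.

Roots: A E F
Mark A: refs=H J, marked=A
Mark E: refs=I D A, marked=A E
Mark F: refs=G C, marked=A E F
Mark H: refs=A H A, marked=A E F H
Mark J: refs=H I K, marked=A E F H J
Mark I: refs=F H, marked=A E F H I J
Mark D: refs=null, marked=A D E F H I J
Mark G: refs=I, marked=A D E F G H I J
Mark C: refs=C I, marked=A C D E F G H I J
Mark K: refs=I, marked=A C D E F G H I J K
Unmarked (collected): B

Answer: A C D E F G H I J K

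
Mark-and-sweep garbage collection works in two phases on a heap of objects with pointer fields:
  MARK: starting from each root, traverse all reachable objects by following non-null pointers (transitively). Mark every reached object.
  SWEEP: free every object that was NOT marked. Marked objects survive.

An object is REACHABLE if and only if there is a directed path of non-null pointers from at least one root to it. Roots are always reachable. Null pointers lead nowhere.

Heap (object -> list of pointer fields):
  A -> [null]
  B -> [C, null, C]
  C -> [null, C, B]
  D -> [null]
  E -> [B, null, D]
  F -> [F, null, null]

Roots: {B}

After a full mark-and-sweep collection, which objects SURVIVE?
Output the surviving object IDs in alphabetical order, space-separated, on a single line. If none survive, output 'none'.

Answer: B C

Derivation:
Roots: B
Mark B: refs=C null C, marked=B
Mark C: refs=null C B, marked=B C
Unmarked (collected): A D E F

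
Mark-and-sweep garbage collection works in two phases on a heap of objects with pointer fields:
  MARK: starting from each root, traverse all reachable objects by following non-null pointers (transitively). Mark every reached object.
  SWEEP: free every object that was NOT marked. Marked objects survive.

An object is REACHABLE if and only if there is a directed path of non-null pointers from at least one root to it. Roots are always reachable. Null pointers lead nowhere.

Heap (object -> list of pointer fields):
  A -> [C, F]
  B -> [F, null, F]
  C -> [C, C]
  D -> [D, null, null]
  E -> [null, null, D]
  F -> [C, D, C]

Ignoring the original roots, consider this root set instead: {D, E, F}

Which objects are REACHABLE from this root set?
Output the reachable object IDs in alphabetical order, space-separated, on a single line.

Roots: D E F
Mark D: refs=D null null, marked=D
Mark E: refs=null null D, marked=D E
Mark F: refs=C D C, marked=D E F
Mark C: refs=C C, marked=C D E F
Unmarked (collected): A B

Answer: C D E F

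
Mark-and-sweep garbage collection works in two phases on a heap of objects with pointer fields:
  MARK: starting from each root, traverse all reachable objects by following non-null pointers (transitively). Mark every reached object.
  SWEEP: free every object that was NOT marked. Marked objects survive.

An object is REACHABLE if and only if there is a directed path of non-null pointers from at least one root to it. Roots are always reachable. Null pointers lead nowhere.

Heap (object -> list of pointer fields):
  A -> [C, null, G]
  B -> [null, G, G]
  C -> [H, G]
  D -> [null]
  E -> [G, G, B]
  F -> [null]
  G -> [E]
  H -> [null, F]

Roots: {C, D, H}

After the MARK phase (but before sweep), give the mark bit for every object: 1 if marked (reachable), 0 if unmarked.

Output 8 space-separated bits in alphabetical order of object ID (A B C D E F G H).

Roots: C D H
Mark C: refs=H G, marked=C
Mark D: refs=null, marked=C D
Mark H: refs=null F, marked=C D H
Mark G: refs=E, marked=C D G H
Mark F: refs=null, marked=C D F G H
Mark E: refs=G G B, marked=C D E F G H
Mark B: refs=null G G, marked=B C D E F G H
Unmarked (collected): A

Answer: 0 1 1 1 1 1 1 1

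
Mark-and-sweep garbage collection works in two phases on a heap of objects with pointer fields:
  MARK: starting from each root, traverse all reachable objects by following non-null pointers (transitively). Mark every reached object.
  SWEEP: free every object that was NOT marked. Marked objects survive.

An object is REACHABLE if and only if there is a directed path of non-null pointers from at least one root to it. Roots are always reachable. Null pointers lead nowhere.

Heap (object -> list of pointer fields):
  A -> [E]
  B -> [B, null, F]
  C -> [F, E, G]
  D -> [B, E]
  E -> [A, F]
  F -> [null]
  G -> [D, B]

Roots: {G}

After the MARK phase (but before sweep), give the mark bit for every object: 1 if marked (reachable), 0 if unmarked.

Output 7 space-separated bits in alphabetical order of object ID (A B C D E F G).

Answer: 1 1 0 1 1 1 1

Derivation:
Roots: G
Mark G: refs=D B, marked=G
Mark D: refs=B E, marked=D G
Mark B: refs=B null F, marked=B D G
Mark E: refs=A F, marked=B D E G
Mark F: refs=null, marked=B D E F G
Mark A: refs=E, marked=A B D E F G
Unmarked (collected): C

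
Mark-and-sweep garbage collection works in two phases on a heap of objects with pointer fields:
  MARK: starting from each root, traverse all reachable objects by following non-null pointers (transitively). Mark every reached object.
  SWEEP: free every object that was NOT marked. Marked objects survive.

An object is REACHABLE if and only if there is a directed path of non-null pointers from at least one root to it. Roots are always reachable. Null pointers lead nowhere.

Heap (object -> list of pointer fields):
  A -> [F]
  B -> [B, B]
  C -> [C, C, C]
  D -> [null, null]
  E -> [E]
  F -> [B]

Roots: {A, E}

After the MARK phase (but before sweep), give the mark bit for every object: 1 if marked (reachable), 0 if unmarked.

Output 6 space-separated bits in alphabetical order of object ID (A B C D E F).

Roots: A E
Mark A: refs=F, marked=A
Mark E: refs=E, marked=A E
Mark F: refs=B, marked=A E F
Mark B: refs=B B, marked=A B E F
Unmarked (collected): C D

Answer: 1 1 0 0 1 1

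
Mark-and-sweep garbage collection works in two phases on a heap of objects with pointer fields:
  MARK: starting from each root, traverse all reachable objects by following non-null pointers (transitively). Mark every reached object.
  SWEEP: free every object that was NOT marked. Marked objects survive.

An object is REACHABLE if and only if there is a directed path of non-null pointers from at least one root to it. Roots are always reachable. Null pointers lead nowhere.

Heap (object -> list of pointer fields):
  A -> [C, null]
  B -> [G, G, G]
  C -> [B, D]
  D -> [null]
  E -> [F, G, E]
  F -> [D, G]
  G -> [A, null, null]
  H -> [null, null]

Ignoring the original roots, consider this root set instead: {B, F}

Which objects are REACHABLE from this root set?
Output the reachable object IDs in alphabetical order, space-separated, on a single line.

Roots: B F
Mark B: refs=G G G, marked=B
Mark F: refs=D G, marked=B F
Mark G: refs=A null null, marked=B F G
Mark D: refs=null, marked=B D F G
Mark A: refs=C null, marked=A B D F G
Mark C: refs=B D, marked=A B C D F G
Unmarked (collected): E H

Answer: A B C D F G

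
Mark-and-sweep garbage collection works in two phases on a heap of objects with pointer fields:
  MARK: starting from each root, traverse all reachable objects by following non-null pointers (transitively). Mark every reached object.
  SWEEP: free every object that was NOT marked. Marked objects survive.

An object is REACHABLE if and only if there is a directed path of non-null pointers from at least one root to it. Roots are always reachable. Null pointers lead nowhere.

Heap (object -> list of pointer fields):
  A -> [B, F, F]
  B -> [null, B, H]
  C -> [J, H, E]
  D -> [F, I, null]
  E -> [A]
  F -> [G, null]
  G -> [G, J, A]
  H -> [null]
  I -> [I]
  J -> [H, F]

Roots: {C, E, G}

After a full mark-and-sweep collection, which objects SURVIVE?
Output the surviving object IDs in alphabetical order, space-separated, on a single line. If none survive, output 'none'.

Answer: A B C E F G H J

Derivation:
Roots: C E G
Mark C: refs=J H E, marked=C
Mark E: refs=A, marked=C E
Mark G: refs=G J A, marked=C E G
Mark J: refs=H F, marked=C E G J
Mark H: refs=null, marked=C E G H J
Mark A: refs=B F F, marked=A C E G H J
Mark F: refs=G null, marked=A C E F G H J
Mark B: refs=null B H, marked=A B C E F G H J
Unmarked (collected): D I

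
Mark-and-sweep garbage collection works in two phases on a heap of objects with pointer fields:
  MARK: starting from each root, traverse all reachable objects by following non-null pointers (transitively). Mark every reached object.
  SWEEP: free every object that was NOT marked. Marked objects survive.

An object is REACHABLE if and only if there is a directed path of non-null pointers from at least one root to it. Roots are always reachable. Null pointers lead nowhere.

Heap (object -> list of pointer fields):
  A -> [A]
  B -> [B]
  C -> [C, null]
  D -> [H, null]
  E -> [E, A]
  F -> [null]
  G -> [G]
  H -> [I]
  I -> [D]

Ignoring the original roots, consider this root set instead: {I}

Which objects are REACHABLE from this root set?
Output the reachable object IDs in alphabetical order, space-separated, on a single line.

Answer: D H I

Derivation:
Roots: I
Mark I: refs=D, marked=I
Mark D: refs=H null, marked=D I
Mark H: refs=I, marked=D H I
Unmarked (collected): A B C E F G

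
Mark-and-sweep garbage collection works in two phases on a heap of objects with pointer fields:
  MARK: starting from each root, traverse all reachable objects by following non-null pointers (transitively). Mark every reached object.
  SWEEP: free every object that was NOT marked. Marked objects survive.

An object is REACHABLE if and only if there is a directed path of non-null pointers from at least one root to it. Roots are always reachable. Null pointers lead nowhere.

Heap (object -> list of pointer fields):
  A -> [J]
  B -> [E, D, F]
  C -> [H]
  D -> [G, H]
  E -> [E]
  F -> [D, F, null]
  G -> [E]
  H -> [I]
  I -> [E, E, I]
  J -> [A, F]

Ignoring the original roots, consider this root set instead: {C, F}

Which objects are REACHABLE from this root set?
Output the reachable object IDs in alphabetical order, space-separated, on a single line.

Roots: C F
Mark C: refs=H, marked=C
Mark F: refs=D F null, marked=C F
Mark H: refs=I, marked=C F H
Mark D: refs=G H, marked=C D F H
Mark I: refs=E E I, marked=C D F H I
Mark G: refs=E, marked=C D F G H I
Mark E: refs=E, marked=C D E F G H I
Unmarked (collected): A B J

Answer: C D E F G H I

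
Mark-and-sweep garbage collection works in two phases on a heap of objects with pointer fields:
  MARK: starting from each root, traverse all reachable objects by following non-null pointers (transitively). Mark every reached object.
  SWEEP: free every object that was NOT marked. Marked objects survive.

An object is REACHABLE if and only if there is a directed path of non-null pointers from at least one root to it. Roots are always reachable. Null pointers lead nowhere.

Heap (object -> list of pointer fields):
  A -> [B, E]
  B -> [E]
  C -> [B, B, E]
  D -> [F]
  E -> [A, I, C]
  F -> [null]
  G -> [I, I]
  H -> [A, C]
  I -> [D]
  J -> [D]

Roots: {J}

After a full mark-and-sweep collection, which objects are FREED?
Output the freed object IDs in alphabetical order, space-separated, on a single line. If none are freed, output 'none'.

Answer: A B C E G H I

Derivation:
Roots: J
Mark J: refs=D, marked=J
Mark D: refs=F, marked=D J
Mark F: refs=null, marked=D F J
Unmarked (collected): A B C E G H I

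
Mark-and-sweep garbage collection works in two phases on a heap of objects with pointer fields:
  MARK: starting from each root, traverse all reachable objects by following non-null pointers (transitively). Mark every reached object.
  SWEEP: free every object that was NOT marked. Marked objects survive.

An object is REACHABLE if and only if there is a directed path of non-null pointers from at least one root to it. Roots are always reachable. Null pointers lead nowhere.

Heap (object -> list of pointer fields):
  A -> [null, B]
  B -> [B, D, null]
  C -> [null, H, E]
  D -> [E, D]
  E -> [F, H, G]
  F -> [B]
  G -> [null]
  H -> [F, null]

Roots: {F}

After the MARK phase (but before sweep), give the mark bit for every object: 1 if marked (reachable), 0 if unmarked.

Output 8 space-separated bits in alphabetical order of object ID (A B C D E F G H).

Answer: 0 1 0 1 1 1 1 1

Derivation:
Roots: F
Mark F: refs=B, marked=F
Mark B: refs=B D null, marked=B F
Mark D: refs=E D, marked=B D F
Mark E: refs=F H G, marked=B D E F
Mark H: refs=F null, marked=B D E F H
Mark G: refs=null, marked=B D E F G H
Unmarked (collected): A C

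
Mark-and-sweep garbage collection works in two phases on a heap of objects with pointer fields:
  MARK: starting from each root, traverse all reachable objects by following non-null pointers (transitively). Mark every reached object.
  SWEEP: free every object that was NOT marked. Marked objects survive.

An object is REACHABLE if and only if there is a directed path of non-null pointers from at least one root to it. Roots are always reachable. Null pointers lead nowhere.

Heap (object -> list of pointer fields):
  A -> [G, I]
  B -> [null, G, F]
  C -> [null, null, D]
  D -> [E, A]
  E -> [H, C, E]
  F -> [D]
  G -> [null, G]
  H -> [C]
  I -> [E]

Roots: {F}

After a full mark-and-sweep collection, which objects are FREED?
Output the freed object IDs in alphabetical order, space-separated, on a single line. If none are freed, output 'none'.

Roots: F
Mark F: refs=D, marked=F
Mark D: refs=E A, marked=D F
Mark E: refs=H C E, marked=D E F
Mark A: refs=G I, marked=A D E F
Mark H: refs=C, marked=A D E F H
Mark C: refs=null null D, marked=A C D E F H
Mark G: refs=null G, marked=A C D E F G H
Mark I: refs=E, marked=A C D E F G H I
Unmarked (collected): B

Answer: B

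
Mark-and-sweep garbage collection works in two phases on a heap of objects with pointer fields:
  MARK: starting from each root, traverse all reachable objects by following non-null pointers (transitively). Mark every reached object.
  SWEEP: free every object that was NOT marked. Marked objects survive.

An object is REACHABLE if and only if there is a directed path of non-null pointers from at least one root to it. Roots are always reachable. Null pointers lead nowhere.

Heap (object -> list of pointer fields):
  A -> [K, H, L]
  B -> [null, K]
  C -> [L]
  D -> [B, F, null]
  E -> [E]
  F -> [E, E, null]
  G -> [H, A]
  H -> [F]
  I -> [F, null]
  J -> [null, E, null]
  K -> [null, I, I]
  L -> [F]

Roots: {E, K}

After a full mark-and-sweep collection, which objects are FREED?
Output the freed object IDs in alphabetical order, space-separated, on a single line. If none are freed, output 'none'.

Answer: A B C D G H J L

Derivation:
Roots: E K
Mark E: refs=E, marked=E
Mark K: refs=null I I, marked=E K
Mark I: refs=F null, marked=E I K
Mark F: refs=E E null, marked=E F I K
Unmarked (collected): A B C D G H J L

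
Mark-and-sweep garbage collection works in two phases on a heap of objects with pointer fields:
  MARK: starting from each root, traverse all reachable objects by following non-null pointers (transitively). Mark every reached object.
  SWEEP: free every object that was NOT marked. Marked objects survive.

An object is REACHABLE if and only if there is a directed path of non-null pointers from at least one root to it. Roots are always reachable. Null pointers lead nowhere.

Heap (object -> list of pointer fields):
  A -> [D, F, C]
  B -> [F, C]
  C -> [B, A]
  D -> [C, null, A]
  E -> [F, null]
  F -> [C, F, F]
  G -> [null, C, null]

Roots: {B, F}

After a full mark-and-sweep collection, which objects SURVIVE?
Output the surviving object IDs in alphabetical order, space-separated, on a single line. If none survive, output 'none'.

Answer: A B C D F

Derivation:
Roots: B F
Mark B: refs=F C, marked=B
Mark F: refs=C F F, marked=B F
Mark C: refs=B A, marked=B C F
Mark A: refs=D F C, marked=A B C F
Mark D: refs=C null A, marked=A B C D F
Unmarked (collected): E G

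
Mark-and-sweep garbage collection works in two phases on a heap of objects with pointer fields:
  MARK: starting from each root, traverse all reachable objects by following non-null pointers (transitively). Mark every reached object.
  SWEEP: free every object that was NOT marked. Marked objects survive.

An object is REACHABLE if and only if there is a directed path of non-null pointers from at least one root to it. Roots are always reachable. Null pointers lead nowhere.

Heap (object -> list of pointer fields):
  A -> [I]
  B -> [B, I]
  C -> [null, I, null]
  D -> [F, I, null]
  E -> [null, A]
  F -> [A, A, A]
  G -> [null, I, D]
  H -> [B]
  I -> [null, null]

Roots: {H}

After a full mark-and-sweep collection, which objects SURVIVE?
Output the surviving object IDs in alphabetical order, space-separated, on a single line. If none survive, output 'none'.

Roots: H
Mark H: refs=B, marked=H
Mark B: refs=B I, marked=B H
Mark I: refs=null null, marked=B H I
Unmarked (collected): A C D E F G

Answer: B H I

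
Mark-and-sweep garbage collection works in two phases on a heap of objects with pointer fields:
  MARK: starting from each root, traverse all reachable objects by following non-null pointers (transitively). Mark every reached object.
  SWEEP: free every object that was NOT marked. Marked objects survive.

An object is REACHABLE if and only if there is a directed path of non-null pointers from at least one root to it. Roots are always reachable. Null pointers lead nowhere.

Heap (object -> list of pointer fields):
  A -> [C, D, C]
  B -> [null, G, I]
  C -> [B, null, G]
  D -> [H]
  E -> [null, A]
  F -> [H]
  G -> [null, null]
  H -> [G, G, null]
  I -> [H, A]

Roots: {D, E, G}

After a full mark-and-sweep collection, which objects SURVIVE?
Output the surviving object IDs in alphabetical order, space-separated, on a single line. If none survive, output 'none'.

Roots: D E G
Mark D: refs=H, marked=D
Mark E: refs=null A, marked=D E
Mark G: refs=null null, marked=D E G
Mark H: refs=G G null, marked=D E G H
Mark A: refs=C D C, marked=A D E G H
Mark C: refs=B null G, marked=A C D E G H
Mark B: refs=null G I, marked=A B C D E G H
Mark I: refs=H A, marked=A B C D E G H I
Unmarked (collected): F

Answer: A B C D E G H I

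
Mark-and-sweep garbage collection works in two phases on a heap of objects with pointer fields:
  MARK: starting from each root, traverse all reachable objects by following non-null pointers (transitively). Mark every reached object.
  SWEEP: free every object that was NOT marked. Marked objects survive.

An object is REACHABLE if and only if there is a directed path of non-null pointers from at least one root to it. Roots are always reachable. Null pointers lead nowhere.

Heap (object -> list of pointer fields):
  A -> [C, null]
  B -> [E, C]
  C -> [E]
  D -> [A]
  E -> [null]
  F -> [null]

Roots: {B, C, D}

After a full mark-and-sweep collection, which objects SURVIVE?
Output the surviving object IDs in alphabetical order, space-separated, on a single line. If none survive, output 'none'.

Roots: B C D
Mark B: refs=E C, marked=B
Mark C: refs=E, marked=B C
Mark D: refs=A, marked=B C D
Mark E: refs=null, marked=B C D E
Mark A: refs=C null, marked=A B C D E
Unmarked (collected): F

Answer: A B C D E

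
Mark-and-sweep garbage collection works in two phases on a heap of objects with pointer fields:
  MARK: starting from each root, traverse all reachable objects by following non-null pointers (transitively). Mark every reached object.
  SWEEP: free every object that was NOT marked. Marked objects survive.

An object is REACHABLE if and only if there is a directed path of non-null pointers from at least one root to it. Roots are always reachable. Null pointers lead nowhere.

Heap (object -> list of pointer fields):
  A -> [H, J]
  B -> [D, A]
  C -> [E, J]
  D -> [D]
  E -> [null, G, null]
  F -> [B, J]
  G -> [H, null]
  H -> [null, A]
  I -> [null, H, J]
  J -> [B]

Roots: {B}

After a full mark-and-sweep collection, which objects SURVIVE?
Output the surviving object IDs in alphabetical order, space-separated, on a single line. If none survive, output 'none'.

Roots: B
Mark B: refs=D A, marked=B
Mark D: refs=D, marked=B D
Mark A: refs=H J, marked=A B D
Mark H: refs=null A, marked=A B D H
Mark J: refs=B, marked=A B D H J
Unmarked (collected): C E F G I

Answer: A B D H J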